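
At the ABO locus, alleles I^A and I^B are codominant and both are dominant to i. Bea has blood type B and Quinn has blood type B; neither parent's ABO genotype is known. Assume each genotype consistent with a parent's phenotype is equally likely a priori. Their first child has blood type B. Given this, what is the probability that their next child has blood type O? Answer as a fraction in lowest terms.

1/20

Possible genotypes: Bea ∈ {I^B I^B, I^B i}; Quinn ∈ {I^B I^B, I^B i}.
Weight each parental genotype pair by prior × P(type-B child):
  I^B I^B × I^B I^B: posterior weight 4/15; P(next child type O) = 0.
  I^B I^B × I^B i: posterior weight 4/15; P(next child type O) = 0.
  I^B i × I^B I^B: posterior weight 4/15; P(next child type O) = 0.
  I^B i × I^B i: posterior weight 1/5; P(next child type O) = 1/4.
Weighted sum = 1/20.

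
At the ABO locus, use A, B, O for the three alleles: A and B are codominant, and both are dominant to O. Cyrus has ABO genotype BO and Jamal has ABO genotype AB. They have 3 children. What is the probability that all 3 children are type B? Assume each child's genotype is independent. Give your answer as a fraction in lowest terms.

1/8

ABO cross BO × AB → 1/4 A, 1/2 B, 1/4 AB.
So P(type B) = 1/2 per child.
All 3 independent: (1/2)^3 = 1/8.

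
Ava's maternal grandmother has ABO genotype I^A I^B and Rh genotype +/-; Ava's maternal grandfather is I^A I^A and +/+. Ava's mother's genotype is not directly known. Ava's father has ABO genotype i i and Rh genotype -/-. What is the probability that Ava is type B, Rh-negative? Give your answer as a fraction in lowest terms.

Ava's mother's ABO genotype from I^A I^B × I^A I^A: 1/2 I^A I^A, 1/2 I^A I^B.
Crossing each possibility with the father i i and summing P(type B): 1/2·0 + 1/2·1/2 = 1/4.
Similarly for Rh via the mother's Rh distribution: P(Rh-) = 1/4.
Independent loci: 1/4 × 1/4 = 1/16.

1/16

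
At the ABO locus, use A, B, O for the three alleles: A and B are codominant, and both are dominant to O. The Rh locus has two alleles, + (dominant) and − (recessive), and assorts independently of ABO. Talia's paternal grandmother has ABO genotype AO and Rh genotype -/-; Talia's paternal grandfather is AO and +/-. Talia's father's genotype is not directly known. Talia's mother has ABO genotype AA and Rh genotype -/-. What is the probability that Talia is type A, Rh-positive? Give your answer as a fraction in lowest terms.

1/4

Talia's father's ABO genotype from AO × AO: 1/4 AA, 1/2 AO, 1/4 OO.
Crossing each possibility with the mother AA and summing P(type A): 1/4·1 + 1/2·1 + 1/4·1 = 1.
Similarly for Rh via the father's Rh distribution: P(Rh+) = 1/4.
Independent loci: 1 × 1/4 = 1/4.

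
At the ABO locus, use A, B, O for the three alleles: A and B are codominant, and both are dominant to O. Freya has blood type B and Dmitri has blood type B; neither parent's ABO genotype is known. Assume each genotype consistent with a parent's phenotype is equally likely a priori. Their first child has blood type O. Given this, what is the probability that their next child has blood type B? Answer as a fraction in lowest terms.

Possible genotypes: Freya ∈ {BB, BO}; Dmitri ∈ {BB, BO}.
Weight each parental genotype pair by prior × P(type-O child):
  BO × BO: posterior weight 1; P(next child type B) = 3/4.
Weighted sum = 3/4.

3/4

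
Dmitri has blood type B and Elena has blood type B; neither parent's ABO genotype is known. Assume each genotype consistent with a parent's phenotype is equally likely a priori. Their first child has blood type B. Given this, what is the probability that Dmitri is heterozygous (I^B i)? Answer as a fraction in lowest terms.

7/15

Possible genotypes: Dmitri ∈ {I^B I^B, I^B i}; Elena ∈ {I^B I^B, I^B i}.
Weight each parental genotype pair by prior × P(type-B child):
  I^B I^B × I^B I^B: posterior weight 4/15.
  I^B I^B × I^B i: posterior weight 4/15.
  I^B i × I^B I^B: posterior weight 4/15.
  I^B i × I^B i: posterior weight 1/5.
Sum the posterior weight over pairs where Dmitri is I^B i: 7/15.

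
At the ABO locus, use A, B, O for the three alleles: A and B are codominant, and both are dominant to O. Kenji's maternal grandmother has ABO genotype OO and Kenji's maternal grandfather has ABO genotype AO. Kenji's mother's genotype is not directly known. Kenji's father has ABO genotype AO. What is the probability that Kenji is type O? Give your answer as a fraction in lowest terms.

Kenji's mother's ABO genotype from OO × AO: 1/2 AO, 1/2 OO.
Crossing each possibility with the father AO and summing P(type O): 1/2·1/4 + 1/2·1/2 = 3/8.

3/8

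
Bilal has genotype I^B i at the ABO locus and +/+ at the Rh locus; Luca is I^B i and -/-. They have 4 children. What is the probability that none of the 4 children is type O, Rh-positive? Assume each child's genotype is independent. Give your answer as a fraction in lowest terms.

ABO cross I^B i × I^B i → 1/4 O, 3/4 B.
Rh cross +/+ × -/- → 1 Rh+; so P(type O, Rh-positive) = 1/4 × 1 = 1/4 per child.
P(not type O, Rh-positive) = 3/4 for one child; (3/4)^4 = 81/256.

81/256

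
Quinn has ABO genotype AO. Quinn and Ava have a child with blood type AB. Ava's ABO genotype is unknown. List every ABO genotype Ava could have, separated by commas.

AB, BB, BO

For each candidate genotype of Ava, check whether crossing it with AO can produce every observed child phenotype.
  AA → possible child types {A} ✗
  AB → possible child types {A, B, AB} ✓
  AO → possible child types {O, A} ✗
  BB → possible child types {B, AB} ✓
  BO → possible child types {O, A, B, AB} ✓
  OO → possible child types {O, A} ✗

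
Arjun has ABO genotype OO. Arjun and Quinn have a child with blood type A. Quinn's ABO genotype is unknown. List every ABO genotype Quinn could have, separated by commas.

For each candidate genotype of Quinn, check whether crossing it with OO can produce every observed child phenotype.
  AA → possible child types {A} ✓
  AB → possible child types {A, B} ✓
  AO → possible child types {O, A} ✓
  BB → possible child types {B} ✗
  BO → possible child types {O, B} ✗
  OO → possible child types {O} ✗

AA, AB, AO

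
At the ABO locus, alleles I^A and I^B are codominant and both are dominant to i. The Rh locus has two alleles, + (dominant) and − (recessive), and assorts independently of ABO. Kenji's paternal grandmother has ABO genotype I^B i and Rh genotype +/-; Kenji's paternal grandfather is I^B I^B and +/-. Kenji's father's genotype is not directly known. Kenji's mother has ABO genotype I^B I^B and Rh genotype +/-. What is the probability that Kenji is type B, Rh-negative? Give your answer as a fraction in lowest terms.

1/4

Kenji's father's ABO genotype from I^B i × I^B I^B: 1/2 I^B I^B, 1/2 I^B i.
Crossing each possibility with the mother I^B I^B and summing P(type B): 1/2·1 + 1/2·1 = 1.
Similarly for Rh via the father's Rh distribution: P(Rh-) = 1/4.
Independent loci: 1 × 1/4 = 1/4.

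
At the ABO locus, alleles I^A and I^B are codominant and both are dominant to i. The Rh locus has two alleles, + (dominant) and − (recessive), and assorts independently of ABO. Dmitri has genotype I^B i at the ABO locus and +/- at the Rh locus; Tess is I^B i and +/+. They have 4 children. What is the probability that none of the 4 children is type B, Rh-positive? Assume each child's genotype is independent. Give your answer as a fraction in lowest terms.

ABO cross I^B i × I^B i → 1/4 O, 3/4 B.
Rh cross +/- × +/+ → 1 Rh+; so P(type B, Rh-positive) = 3/4 × 1 = 3/4 per child.
P(not type B, Rh-positive) = 1/4 for one child; (1/4)^4 = 1/256.

1/256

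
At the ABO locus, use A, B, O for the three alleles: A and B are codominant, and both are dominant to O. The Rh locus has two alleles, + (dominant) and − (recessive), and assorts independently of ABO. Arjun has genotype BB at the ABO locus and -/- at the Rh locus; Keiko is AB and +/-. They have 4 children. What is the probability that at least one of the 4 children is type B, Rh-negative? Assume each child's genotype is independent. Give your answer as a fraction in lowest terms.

ABO cross BB × AB → 1/2 B, 1/2 AB.
Rh cross -/- × +/- → 1/2 Rh+, 1/2 Rh-; so P(type B, Rh-negative) = 1/2 × 1/2 = 1/4 per child.
P(none) = (3/4)^4 = 81/256; P(at least one) = 1 − 81/256 = 175/256.

175/256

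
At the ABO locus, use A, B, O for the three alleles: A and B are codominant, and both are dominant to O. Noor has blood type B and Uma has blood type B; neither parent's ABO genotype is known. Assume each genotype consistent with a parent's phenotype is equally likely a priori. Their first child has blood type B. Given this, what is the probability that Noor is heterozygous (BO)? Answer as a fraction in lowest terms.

7/15

Possible genotypes: Noor ∈ {BB, BO}; Uma ∈ {BB, BO}.
Weight each parental genotype pair by prior × P(type-B child):
  BB × BB: posterior weight 4/15.
  BB × BO: posterior weight 4/15.
  BO × BB: posterior weight 4/15.
  BO × BO: posterior weight 1/5.
Sum the posterior weight over pairs where Noor is BO: 7/15.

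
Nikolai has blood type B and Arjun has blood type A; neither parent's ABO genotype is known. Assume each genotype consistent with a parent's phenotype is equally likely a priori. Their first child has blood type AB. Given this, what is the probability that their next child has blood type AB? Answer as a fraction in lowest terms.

Possible genotypes: Nikolai ∈ {I^B I^B, I^B i}; Arjun ∈ {I^A I^A, I^A i}.
Weight each parental genotype pair by prior × P(type-AB child):
  I^B I^B × I^A I^A: posterior weight 4/9; P(next child type AB) = 1.
  I^B I^B × I^A i: posterior weight 2/9; P(next child type AB) = 1/2.
  I^B i × I^A I^A: posterior weight 2/9; P(next child type AB) = 1/2.
  I^B i × I^A i: posterior weight 1/9; P(next child type AB) = 1/4.
Weighted sum = 25/36.

25/36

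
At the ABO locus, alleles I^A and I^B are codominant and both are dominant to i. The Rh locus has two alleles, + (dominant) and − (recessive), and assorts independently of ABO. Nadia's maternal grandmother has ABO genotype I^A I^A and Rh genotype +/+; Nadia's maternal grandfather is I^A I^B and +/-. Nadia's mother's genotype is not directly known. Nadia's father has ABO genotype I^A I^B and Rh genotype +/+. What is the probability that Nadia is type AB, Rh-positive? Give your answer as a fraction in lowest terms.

Nadia's mother's ABO genotype from I^A I^A × I^A I^B: 1/2 I^A I^A, 1/2 I^A I^B.
Crossing each possibility with the father I^A I^B and summing P(type AB): 1/2·1/2 + 1/2·1/2 = 1/2.
Similarly for Rh via the mother's Rh distribution: P(Rh+) = 1.
Independent loci: 1/2 × 1 = 1/2.

1/2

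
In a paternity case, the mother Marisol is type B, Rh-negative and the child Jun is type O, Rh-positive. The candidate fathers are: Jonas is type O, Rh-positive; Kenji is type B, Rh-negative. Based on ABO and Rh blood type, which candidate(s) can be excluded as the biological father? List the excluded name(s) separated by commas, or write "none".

A candidate is excluded only if no genotype consistent with his phenotype could produce a type O, Rh-positive child with a type B, Rh-negative mother.
Kenji (type B, Rh-): no genotype consistent with that phenotype can produce a type-O Rh+ child with a type-B mother.

Kenji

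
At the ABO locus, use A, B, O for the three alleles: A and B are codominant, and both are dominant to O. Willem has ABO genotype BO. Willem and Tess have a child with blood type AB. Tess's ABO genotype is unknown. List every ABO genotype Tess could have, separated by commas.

AA, AB, AO

For each candidate genotype of Tess, check whether crossing it with BO can produce every observed child phenotype.
  AA → possible child types {A, AB} ✓
  AB → possible child types {A, B, AB} ✓
  AO → possible child types {O, A, B, AB} ✓
  BB → possible child types {B} ✗
  BO → possible child types {O, B} ✗
  OO → possible child types {O, B} ✗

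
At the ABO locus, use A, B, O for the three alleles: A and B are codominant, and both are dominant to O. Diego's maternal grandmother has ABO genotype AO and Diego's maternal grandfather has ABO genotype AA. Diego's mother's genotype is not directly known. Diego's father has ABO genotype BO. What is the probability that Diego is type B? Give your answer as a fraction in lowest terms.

1/8

Diego's mother's ABO genotype from AO × AA: 1/2 AA, 1/2 AO.
Crossing each possibility with the father BO and summing P(type B): 1/2·0 + 1/2·1/4 = 1/8.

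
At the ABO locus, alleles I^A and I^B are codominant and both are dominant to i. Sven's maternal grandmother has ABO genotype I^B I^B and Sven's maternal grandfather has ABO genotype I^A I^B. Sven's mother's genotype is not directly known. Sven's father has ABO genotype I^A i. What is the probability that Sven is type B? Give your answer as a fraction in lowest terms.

3/8

Sven's mother's ABO genotype from I^B I^B × I^A I^B: 1/2 I^A I^B, 1/2 I^B I^B.
Crossing each possibility with the father I^A i and summing P(type B): 1/2·1/4 + 1/2·1/2 = 3/8.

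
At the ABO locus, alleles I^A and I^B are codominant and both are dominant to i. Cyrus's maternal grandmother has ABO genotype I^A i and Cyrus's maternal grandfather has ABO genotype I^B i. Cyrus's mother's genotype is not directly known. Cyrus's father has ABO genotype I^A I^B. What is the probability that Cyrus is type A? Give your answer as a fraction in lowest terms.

3/8

Cyrus's mother's ABO genotype from I^A i × I^B i: 1/4 I^A I^B, 1/4 I^A i, 1/4 I^B i, 1/4 i i.
Crossing each possibility with the father I^A I^B and summing P(type A): 1/4·1/4 + 1/4·1/2 + 1/4·1/4 + 1/4·1/2 = 3/8.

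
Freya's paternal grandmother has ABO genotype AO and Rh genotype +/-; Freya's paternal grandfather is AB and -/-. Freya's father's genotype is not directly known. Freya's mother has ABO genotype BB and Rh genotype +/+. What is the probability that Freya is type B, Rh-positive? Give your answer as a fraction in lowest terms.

1/2

Freya's father's ABO genotype from AO × AB: 1/4 AA, 1/4 AB, 1/4 AO, 1/4 BO.
Crossing each possibility with the mother BB and summing P(type B): 1/4·0 + 1/4·1/2 + 1/4·1/2 + 1/4·1 = 1/2.
Similarly for Rh via the father's Rh distribution: P(Rh+) = 1.
Independent loci: 1/2 × 1 = 1/2.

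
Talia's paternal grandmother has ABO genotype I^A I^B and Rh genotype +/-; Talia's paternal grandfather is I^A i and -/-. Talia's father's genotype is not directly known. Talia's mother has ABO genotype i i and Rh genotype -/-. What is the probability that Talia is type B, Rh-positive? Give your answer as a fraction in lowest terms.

1/16

Talia's father's ABO genotype from I^A I^B × I^A i: 1/4 I^A I^A, 1/4 I^A I^B, 1/4 I^A i, 1/4 I^B i.
Crossing each possibility with the mother i i and summing P(type B): 1/4·0 + 1/4·1/2 + 1/4·0 + 1/4·1/2 = 1/4.
Similarly for Rh via the father's Rh distribution: P(Rh+) = 1/4.
Independent loci: 1/4 × 1/4 = 1/16.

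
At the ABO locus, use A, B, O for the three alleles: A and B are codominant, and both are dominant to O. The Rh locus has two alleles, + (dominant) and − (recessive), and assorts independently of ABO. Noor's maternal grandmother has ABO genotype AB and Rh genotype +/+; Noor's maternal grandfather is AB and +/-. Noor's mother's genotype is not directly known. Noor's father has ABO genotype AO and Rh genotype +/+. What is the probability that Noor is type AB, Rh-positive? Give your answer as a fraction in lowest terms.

Noor's mother's ABO genotype from AB × AB: 1/4 AA, 1/2 AB, 1/4 BB.
Crossing each possibility with the father AO and summing P(type AB): 1/4·0 + 1/2·1/4 + 1/4·1/2 = 1/4.
Similarly for Rh via the mother's Rh distribution: P(Rh+) = 1.
Independent loci: 1/4 × 1 = 1/4.

1/4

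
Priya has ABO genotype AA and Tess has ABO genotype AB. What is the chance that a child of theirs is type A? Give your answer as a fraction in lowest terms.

ABO cross AA × AB → offspring phenotypes: 1/2 A, 1/2 AB.
So P(type A) = 1/2.

1/2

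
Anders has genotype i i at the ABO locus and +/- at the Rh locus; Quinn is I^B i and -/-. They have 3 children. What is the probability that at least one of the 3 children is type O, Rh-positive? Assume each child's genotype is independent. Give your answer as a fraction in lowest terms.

ABO cross i i × I^B i → 1/2 O, 1/2 B.
Rh cross +/- × -/- → 1/2 Rh+, 1/2 Rh-; so P(type O, Rh-positive) = 1/2 × 1/2 = 1/4 per child.
P(none) = (3/4)^3 = 27/64; P(at least one) = 1 − 27/64 = 37/64.

37/64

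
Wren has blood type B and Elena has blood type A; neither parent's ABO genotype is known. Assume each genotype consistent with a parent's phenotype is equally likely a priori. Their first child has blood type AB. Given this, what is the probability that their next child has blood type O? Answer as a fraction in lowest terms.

Possible genotypes: Wren ∈ {I^B I^B, I^B i}; Elena ∈ {I^A I^A, I^A i}.
Weight each parental genotype pair by prior × P(type-AB child):
  I^B I^B × I^A I^A: posterior weight 4/9; P(next child type O) = 0.
  I^B I^B × I^A i: posterior weight 2/9; P(next child type O) = 0.
  I^B i × I^A I^A: posterior weight 2/9; P(next child type O) = 0.
  I^B i × I^A i: posterior weight 1/9; P(next child type O) = 1/4.
Weighted sum = 1/36.

1/36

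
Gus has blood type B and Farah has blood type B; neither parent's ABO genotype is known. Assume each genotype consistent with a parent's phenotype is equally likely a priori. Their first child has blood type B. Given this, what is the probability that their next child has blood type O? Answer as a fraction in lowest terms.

Possible genotypes: Gus ∈ {BB, BO}; Farah ∈ {BB, BO}.
Weight each parental genotype pair by prior × P(type-B child):
  BB × BB: posterior weight 4/15; P(next child type O) = 0.
  BB × BO: posterior weight 4/15; P(next child type O) = 0.
  BO × BB: posterior weight 4/15; P(next child type O) = 0.
  BO × BO: posterior weight 1/5; P(next child type O) = 1/4.
Weighted sum = 1/20.

1/20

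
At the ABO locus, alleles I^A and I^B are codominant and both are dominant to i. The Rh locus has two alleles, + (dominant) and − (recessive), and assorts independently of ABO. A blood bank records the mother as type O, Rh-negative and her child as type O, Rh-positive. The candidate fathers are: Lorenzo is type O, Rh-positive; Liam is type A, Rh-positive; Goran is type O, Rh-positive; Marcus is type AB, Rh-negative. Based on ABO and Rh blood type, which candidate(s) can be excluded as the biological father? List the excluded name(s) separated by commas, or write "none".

Marcus

A candidate is excluded only if no genotype consistent with his phenotype could produce a type O, Rh-positive child with a type O, Rh-negative mother.
Marcus (type AB, Rh-): no genotype consistent with that phenotype can produce a type-O Rh+ child with a type-O mother.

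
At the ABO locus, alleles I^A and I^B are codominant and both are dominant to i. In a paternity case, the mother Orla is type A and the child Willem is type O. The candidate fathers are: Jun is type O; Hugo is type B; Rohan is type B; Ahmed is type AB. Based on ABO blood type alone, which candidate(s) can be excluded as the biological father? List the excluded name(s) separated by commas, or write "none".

Ahmed

A candidate is excluded only if no genotype consistent with his phenotype could produce a type O child with a type A mother.
Ahmed (type AB): no genotype consistent with that phenotype can produce a type-O child with a type-A mother.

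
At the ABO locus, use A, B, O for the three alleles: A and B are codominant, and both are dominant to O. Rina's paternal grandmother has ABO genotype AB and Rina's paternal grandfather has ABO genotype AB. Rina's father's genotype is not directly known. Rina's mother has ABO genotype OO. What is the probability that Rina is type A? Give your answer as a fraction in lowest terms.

Rina's father's ABO genotype from AB × AB: 1/4 AA, 1/2 AB, 1/4 BB.
Crossing each possibility with the mother OO and summing P(type A): 1/4·1 + 1/2·1/2 + 1/4·0 = 1/2.

1/2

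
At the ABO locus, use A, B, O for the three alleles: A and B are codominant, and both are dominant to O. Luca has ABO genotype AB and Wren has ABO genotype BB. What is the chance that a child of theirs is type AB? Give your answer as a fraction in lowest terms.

ABO cross AB × BB → offspring phenotypes: 1/2 B, 1/2 AB.
So P(type AB) = 1/2.

1/2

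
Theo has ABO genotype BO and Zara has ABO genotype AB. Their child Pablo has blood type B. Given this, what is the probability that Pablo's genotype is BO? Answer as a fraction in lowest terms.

Cross BO × AB → 1/4 AB, 1/4 AO, 1/4 BB, 1/4 BO.
Type-B genotypes among offspring: BB (1/4), BO (1/4); total 1/2.
P(BO | type B) = (1/4) / (1/2) = 1/2.

1/2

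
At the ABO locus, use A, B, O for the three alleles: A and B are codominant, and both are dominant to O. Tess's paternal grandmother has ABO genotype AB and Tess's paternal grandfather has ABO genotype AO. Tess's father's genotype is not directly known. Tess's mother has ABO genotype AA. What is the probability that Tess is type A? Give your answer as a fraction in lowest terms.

Tess's father's ABO genotype from AB × AO: 1/4 AA, 1/4 AB, 1/4 AO, 1/4 BO.
Crossing each possibility with the mother AA and summing P(type A): 1/4·1 + 1/4·1/2 + 1/4·1 + 1/4·1/2 = 3/4.

3/4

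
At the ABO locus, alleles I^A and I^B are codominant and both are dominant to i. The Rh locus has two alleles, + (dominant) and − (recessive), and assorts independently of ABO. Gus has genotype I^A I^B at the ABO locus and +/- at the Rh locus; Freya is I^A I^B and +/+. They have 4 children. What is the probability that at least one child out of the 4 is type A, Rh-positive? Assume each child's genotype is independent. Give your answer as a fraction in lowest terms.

175/256

ABO cross I^A I^B × I^A I^B → 1/4 A, 1/4 B, 1/2 AB.
Rh cross +/- × +/+ → 1 Rh+; so P(type A, Rh-positive) = 1/4 × 1 = 1/4 per child.
P(none) = (3/4)^4 = 81/256; P(at least one) = 1 − 81/256 = 175/256.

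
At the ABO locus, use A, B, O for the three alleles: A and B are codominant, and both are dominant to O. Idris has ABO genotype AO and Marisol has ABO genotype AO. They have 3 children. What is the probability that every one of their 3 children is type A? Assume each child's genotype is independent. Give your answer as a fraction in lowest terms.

ABO cross AO × AO → 1/4 O, 3/4 A.
So P(type A) = 3/4 per child.
All 3 independent: (3/4)^3 = 27/64.

27/64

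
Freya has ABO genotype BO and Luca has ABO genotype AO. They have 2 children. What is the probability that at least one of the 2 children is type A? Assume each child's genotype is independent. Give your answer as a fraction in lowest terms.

7/16

ABO cross BO × AO → 1/4 O, 1/4 A, 1/4 B, 1/4 AB.
So P(type A) = 1/4 per child.
P(none) = (3/4)^2 = 9/16; P(at least one) = 1 − 9/16 = 7/16.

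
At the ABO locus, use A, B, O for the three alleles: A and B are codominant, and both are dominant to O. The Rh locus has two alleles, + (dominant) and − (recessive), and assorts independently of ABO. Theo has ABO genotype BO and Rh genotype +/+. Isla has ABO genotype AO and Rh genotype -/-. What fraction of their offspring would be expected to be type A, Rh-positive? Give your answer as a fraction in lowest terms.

ABO cross BO × AO → offspring phenotypes: 1/4 O, 1/4 A, 1/4 B, 1/4 AB.
Rh cross +/+ × -/- → 1 Rh+.
Independent loci: P(type A, Rh-positive) = 1/4 × 1 = 1/4.

1/4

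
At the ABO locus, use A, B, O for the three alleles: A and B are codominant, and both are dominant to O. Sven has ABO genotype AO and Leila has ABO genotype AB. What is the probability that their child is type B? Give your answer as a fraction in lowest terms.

1/4

ABO cross AO × AB → offspring phenotypes: 1/2 A, 1/4 B, 1/4 AB.
So P(type B) = 1/4.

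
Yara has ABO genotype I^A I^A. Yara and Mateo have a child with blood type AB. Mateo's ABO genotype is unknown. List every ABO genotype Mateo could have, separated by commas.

For each candidate genotype of Mateo, check whether crossing it with I^A I^A can produce every observed child phenotype.
  I^A I^A → possible child types {A} ✗
  I^A I^B → possible child types {A, AB} ✓
  I^A i → possible child types {A} ✗
  I^B I^B → possible child types {AB} ✓
  I^B i → possible child types {A, AB} ✓
  i i → possible child types {A} ✗

I^A I^B, I^B I^B, I^B i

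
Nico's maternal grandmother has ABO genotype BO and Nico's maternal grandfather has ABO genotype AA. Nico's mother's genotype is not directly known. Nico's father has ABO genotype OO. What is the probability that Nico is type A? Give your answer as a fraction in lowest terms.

Nico's mother's ABO genotype from BO × AA: 1/2 AB, 1/2 AO.
Crossing each possibility with the father OO and summing P(type A): 1/2·1/2 + 1/2·1/2 = 1/2.

1/2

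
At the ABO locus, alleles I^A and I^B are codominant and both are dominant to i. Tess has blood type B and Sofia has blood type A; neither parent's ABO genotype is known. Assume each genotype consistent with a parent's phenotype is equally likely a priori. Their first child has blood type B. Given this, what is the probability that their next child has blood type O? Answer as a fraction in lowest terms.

1/12

Possible genotypes: Tess ∈ {I^B I^B, I^B i}; Sofia ∈ {I^A I^A, I^A i}.
Weight each parental genotype pair by prior × P(type-B child):
  I^B I^B × I^A i: posterior weight 2/3; P(next child type O) = 0.
  I^B i × I^A i: posterior weight 1/3; P(next child type O) = 1/4.
Weighted sum = 1/12.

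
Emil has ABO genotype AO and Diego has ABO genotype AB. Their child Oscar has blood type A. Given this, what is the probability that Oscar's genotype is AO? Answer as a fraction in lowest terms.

Cross AO × AB → 1/4 AA, 1/4 AB, 1/4 AO, 1/4 BO.
Type-A genotypes among offspring: AA (1/4), AO (1/4); total 1/2.
P(AO | type A) = (1/4) / (1/2) = 1/2.

1/2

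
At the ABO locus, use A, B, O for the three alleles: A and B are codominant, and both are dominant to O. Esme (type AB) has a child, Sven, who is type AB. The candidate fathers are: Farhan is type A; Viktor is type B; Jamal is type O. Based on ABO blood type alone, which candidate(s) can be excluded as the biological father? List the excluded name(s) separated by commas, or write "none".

A candidate is excluded only if no genotype consistent with his phenotype could produce a type AB child with a type AB mother.
Jamal (type O): no genotype consistent with that phenotype can produce a type-AB child with a type-AB mother.

Jamal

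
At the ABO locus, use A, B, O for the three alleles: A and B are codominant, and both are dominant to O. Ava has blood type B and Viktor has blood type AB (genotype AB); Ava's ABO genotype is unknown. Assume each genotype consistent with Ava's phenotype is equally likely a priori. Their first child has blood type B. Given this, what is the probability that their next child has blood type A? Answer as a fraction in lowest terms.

1/8

Possible genotypes: Ava ∈ {BB, BO}; Viktor ∈ {AB}.
Weight each parental genotype pair by prior × P(type-B child):
  BB × AB: posterior weight 1/2; P(next child type A) = 0.
  BO × AB: posterior weight 1/2; P(next child type A) = 1/4.
Weighted sum = 1/8.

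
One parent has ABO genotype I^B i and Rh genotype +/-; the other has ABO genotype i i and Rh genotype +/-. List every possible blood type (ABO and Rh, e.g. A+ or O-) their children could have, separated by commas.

O+, O-, B+, B-

Gametes from I^B i × i i give offspring ABO genotypes I^B i, i i, i.e. phenotypes O, B.
Rh cross +/- × +/- → phenotypes Rh+, Rh-.
Combining independently: O+, O-, B+, B-.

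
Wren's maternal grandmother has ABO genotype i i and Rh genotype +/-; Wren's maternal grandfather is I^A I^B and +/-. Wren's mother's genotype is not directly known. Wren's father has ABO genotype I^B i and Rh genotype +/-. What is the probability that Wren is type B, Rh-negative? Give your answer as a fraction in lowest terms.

1/8

Wren's mother's ABO genotype from i i × I^A I^B: 1/2 I^A i, 1/2 I^B i.
Crossing each possibility with the father I^B i and summing P(type B): 1/2·1/4 + 1/2·3/4 = 1/2.
Similarly for Rh via the mother's Rh distribution: P(Rh-) = 1/4.
Independent loci: 1/2 × 1/4 = 1/8.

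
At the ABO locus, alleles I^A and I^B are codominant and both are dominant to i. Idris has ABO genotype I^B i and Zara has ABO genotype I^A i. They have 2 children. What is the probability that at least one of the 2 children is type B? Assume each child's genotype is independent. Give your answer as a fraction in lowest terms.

ABO cross I^B i × I^A i → 1/4 O, 1/4 A, 1/4 B, 1/4 AB.
So P(type B) = 1/4 per child.
P(none) = (3/4)^2 = 9/16; P(at least one) = 1 − 9/16 = 7/16.

7/16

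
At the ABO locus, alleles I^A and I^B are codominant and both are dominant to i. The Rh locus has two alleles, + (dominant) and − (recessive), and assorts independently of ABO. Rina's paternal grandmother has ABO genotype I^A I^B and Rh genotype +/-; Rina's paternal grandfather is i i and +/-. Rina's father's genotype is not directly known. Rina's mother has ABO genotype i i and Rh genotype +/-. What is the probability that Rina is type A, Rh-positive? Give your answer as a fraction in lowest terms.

Rina's father's ABO genotype from I^A I^B × i i: 1/2 I^A i, 1/2 I^B i.
Crossing each possibility with the mother i i and summing P(type A): 1/2·1/2 + 1/2·0 = 1/4.
Similarly for Rh via the father's Rh distribution: P(Rh+) = 3/4.
Independent loci: 1/4 × 3/4 = 3/16.

3/16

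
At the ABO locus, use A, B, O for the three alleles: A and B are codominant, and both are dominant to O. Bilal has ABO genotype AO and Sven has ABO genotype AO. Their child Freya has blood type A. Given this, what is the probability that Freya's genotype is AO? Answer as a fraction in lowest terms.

Cross AO × AO → 1/4 AA, 1/2 AO, 1/4 OO.
Type-A genotypes among offspring: AA (1/4), AO (1/2); total 3/4.
P(AO | type A) = (1/2) / (3/4) = 2/3.

2/3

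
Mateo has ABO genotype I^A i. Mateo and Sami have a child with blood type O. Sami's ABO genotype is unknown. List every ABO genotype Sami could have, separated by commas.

I^A i, I^B i, i i

For each candidate genotype of Sami, check whether crossing it with I^A i can produce every observed child phenotype.
  I^A I^A → possible child types {A} ✗
  I^A I^B → possible child types {A, B, AB} ✗
  I^A i → possible child types {O, A} ✓
  I^B I^B → possible child types {B, AB} ✗
  I^B i → possible child types {O, A, B, AB} ✓
  i i → possible child types {O, A} ✓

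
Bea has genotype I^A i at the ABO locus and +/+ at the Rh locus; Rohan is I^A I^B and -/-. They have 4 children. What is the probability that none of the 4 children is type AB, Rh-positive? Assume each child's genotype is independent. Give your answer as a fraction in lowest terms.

81/256

ABO cross I^A i × I^A I^B → 1/2 A, 1/4 B, 1/4 AB.
Rh cross +/+ × -/- → 1 Rh+; so P(type AB, Rh-positive) = 1/4 × 1 = 1/4 per child.
P(not type AB, Rh-positive) = 3/4 for one child; (3/4)^4 = 81/256.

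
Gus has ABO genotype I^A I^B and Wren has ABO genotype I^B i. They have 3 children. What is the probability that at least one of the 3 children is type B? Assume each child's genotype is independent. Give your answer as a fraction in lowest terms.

ABO cross I^A I^B × I^B i → 1/4 A, 1/2 B, 1/4 AB.
So P(type B) = 1/2 per child.
P(none) = (1/2)^3 = 1/8; P(at least one) = 1 − 1/8 = 7/8.

7/8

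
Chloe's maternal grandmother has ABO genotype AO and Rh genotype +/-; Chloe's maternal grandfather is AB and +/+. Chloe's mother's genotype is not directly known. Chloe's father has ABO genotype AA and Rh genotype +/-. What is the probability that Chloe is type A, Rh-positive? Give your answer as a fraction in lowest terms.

21/32

Chloe's mother's ABO genotype from AO × AB: 1/4 AA, 1/4 AB, 1/4 AO, 1/4 BO.
Crossing each possibility with the father AA and summing P(type A): 1/4·1 + 1/4·1/2 + 1/4·1 + 1/4·1/2 = 3/4.
Similarly for Rh via the mother's Rh distribution: P(Rh+) = 7/8.
Independent loci: 3/4 × 7/8 = 21/32.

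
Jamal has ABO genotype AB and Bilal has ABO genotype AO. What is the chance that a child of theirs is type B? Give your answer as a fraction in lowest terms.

ABO cross AB × AO → offspring phenotypes: 1/2 A, 1/4 B, 1/4 AB.
So P(type B) = 1/4.

1/4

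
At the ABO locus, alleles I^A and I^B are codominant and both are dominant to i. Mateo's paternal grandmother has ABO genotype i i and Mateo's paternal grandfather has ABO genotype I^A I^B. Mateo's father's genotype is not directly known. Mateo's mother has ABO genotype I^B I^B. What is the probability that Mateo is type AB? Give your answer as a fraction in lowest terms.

1/4

Mateo's father's ABO genotype from i i × I^A I^B: 1/2 I^A i, 1/2 I^B i.
Crossing each possibility with the mother I^B I^B and summing P(type AB): 1/2·1/2 + 1/2·0 = 1/4.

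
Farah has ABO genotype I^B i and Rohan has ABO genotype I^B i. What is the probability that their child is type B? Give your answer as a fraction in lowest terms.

3/4

ABO cross I^B i × I^B i → offspring phenotypes: 1/4 O, 3/4 B.
So P(type B) = 3/4.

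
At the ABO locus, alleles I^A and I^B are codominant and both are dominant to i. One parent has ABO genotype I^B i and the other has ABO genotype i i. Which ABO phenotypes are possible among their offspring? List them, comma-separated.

Gametes from I^B i × i i give offspring ABO genotypes I^B i, i i, i.e. phenotypes O, B.

O, B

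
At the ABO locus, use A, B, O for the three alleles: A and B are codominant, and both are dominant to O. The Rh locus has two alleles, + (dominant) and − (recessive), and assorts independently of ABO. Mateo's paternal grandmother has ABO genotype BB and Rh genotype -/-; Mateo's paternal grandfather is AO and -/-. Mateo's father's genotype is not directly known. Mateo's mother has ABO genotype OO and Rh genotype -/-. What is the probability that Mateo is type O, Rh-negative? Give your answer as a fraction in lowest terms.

Mateo's father's ABO genotype from BB × AO: 1/2 AB, 1/2 BO.
Crossing each possibility with the mother OO and summing P(type O): 1/2·0 + 1/2·1/2 = 1/4.
Similarly for Rh via the father's Rh distribution: P(Rh-) = 1.
Independent loci: 1/4 × 1 = 1/4.

1/4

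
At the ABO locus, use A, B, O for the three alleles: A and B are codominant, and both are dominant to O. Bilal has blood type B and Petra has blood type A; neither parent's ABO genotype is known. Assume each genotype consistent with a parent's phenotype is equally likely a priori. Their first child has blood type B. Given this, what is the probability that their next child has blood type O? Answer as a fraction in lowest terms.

Possible genotypes: Bilal ∈ {BB, BO}; Petra ∈ {AA, AO}.
Weight each parental genotype pair by prior × P(type-B child):
  BB × AO: posterior weight 2/3; P(next child type O) = 0.
  BO × AO: posterior weight 1/3; P(next child type O) = 1/4.
Weighted sum = 1/12.

1/12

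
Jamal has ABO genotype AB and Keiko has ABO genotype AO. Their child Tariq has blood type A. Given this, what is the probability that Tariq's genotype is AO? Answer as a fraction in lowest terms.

1/2

Cross AB × AO → 1/4 AA, 1/4 AB, 1/4 AO, 1/4 BO.
Type-A genotypes among offspring: AA (1/4), AO (1/4); total 1/2.
P(AO | type A) = (1/4) / (1/2) = 1/2.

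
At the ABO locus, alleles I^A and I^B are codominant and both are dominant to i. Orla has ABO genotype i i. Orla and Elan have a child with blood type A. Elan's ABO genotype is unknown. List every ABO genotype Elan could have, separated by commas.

For each candidate genotype of Elan, check whether crossing it with i i can produce every observed child phenotype.
  I^A I^A → possible child types {A} ✓
  I^A I^B → possible child types {A, B} ✓
  I^A i → possible child types {O, A} ✓
  I^B I^B → possible child types {B} ✗
  I^B i → possible child types {O, B} ✗
  i i → possible child types {O} ✗

I^A I^A, I^A I^B, I^A i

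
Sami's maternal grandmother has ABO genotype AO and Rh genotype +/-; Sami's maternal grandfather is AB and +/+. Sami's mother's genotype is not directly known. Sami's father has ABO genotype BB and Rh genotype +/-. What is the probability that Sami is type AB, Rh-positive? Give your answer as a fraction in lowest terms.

7/16

Sami's mother's ABO genotype from AO × AB: 1/4 AA, 1/4 AB, 1/4 AO, 1/4 BO.
Crossing each possibility with the father BB and summing P(type AB): 1/4·1 + 1/4·1/2 + 1/4·1/2 + 1/4·0 = 1/2.
Similarly for Rh via the mother's Rh distribution: P(Rh+) = 7/8.
Independent loci: 1/2 × 7/8 = 7/16.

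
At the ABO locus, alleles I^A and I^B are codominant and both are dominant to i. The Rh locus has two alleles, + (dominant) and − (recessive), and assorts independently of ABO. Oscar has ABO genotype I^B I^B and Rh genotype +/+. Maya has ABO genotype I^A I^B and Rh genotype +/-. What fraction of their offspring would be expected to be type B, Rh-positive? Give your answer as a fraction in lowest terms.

ABO cross I^B I^B × I^A I^B → offspring phenotypes: 1/2 B, 1/2 AB.
Rh cross +/+ × +/- → 1 Rh+.
Independent loci: P(type B, Rh-positive) = 1/2 × 1 = 1/2.

1/2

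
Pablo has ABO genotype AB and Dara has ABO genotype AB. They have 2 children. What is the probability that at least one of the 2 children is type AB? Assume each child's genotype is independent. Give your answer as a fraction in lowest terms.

3/4

ABO cross AB × AB → 1/4 A, 1/4 B, 1/2 AB.
So P(type AB) = 1/2 per child.
P(none) = (1/2)^2 = 1/4; P(at least one) = 1 − 1/4 = 3/4.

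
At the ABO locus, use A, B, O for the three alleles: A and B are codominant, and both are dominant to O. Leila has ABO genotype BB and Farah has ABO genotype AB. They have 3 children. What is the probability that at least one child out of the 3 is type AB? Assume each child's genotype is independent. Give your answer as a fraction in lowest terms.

ABO cross BB × AB → 1/2 B, 1/2 AB.
So P(type AB) = 1/2 per child.
P(none) = (1/2)^3 = 1/8; P(at least one) = 1 − 1/8 = 7/8.

7/8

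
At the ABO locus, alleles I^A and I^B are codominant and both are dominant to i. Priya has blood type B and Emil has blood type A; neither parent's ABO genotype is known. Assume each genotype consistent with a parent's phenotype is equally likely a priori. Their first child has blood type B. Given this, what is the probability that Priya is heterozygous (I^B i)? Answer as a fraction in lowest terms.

Possible genotypes: Priya ∈ {I^B I^B, I^B i}; Emil ∈ {I^A I^A, I^A i}.
Weight each parental genotype pair by prior × P(type-B child):
  I^B I^B × I^A i: posterior weight 2/3.
  I^B i × I^A i: posterior weight 1/3.
Sum the posterior weight over pairs where Priya is I^B i: 1/3.

1/3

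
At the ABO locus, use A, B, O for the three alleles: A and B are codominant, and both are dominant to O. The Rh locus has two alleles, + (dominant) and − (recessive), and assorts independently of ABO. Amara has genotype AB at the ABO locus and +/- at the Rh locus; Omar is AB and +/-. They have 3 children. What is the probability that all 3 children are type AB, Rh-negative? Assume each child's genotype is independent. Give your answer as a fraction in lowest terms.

ABO cross AB × AB → 1/4 A, 1/4 B, 1/2 AB.
Rh cross +/- × +/- → 3/4 Rh+, 1/4 Rh-; so P(type AB, Rh-negative) = 1/2 × 1/4 = 1/8 per child.
All 3 independent: (1/8)^3 = 1/512.

1/512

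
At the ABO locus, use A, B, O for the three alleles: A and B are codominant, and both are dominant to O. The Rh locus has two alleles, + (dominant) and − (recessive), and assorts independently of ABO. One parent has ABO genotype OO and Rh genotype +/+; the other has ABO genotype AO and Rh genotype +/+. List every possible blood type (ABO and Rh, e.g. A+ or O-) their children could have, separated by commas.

O+, A+

Gametes from OO × AO give offspring ABO genotypes AO, OO, i.e. phenotypes O, A.
Rh cross +/+ × +/+ → phenotypes Rh+.
Combining independently: O+, A+.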